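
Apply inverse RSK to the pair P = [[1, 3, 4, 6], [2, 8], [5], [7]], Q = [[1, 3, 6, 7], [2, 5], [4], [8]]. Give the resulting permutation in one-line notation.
Reverse the RSK construction: for i from n down to 1, find the cell of Q containing i, remove the entry at that cell from P, and reverse-bump it up through P; the value ejected from row 1 is w(i).

Step i=8: Q has 8 at row 4, column 1; remove 7 from row 4 of P and reverse-bump: 7 enters row 3 and ejects 5; 5 enters row 2 and ejects 2; 2 enters row 1 and ejects 1. So w(8) = 1. P is now [[2, 3, 4, 6], [5, 8], [7]].
Step i=7: Q has 7 at row 1, column 4; remove that cell from P, ejecting 6. So w(7) = 6. P is now [[2, 3, 4], [5, 8], [7]].
Step i=6: Q has 6 at row 1, column 3; remove that cell from P, ejecting 4. So w(6) = 4. P is now [[2, 3], [5, 8], [7]].
Step i=5: Q has 5 at row 2, column 2; remove 8 from row 2 of P and reverse-bump: 8 enters row 1 and ejects 3. So w(5) = 3. P is now [[2, 8], [5], [7]].
Step i=4: Q has 4 at row 3, column 1; remove 7 from row 3 of P and reverse-bump: 7 enters row 2 and ejects 5; 5 enters row 1 and ejects 2. So w(4) = 2. P is now [[5, 8], [7]].
Step i=3: Q has 3 at row 1, column 2; remove that cell from P, ejecting 8. So w(3) = 8. P is now [[5], [7]].
Step i=2: Q has 2 at row 2, column 1; remove 7 from row 2 of P and reverse-bump: 7 enters row 1 and ejects 5. So w(2) = 5. P is now [[7]].
Step i=1: Q has 1 at row 1, column 1; remove that cell from P, ejecting 7. So w(1) = 7. P is now [].

So w = 7 5 8 2 3 4 6 1.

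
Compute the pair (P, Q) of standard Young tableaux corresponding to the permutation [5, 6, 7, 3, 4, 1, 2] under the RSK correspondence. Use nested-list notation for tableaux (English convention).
P = [[1, 2, 7], [3, 4], [5, 6]], Q = [[1, 2, 3], [4, 5], [6, 7]]

Insert each entry of the permutation into P by Schensted row insertion, recording in Q the position of each new cell.

After inserting 5: P = [[5]].
After inserting 6: P = [[5, 6]].
After inserting 7: P = [[5, 6, 7]].
After inserting 3: P = [[3, 6, 7], [5]].
After inserting 4: P = [[3, 4, 7], [5, 6]].
After inserting 1: P = [[1, 4, 7], [3, 6], [5]].
After inserting 2: P = [[1, 2, 7], [3, 4], [5, 6]].

So P = [[1, 2, 7], [3, 4], [5, 6]], Q = [[1, 2, 3], [4, 5], [6, 7]].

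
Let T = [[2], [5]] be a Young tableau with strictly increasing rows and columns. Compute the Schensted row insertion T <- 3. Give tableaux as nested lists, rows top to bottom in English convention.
3 is larger than every entry of row 1, so it is appended to row 1. The new tableau is [[2, 3], [5]].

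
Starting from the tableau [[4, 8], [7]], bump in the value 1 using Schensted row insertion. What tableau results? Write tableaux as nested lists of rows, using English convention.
[[1, 8], [4], [7]]

In row 1, 1 replaces 4 (the leftmost entry greater than 1); 4 is bumped to row 2. In row 2, 4 replaces 7 (the leftmost entry greater than 4); 7 is bumped to row 3. 7 starts a new row 3. The new tableau is [[1, 8], [4], [7]].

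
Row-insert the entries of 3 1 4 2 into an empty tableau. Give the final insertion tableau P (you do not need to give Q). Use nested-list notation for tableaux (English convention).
P = [[1, 2], [3, 4]]

Insert 3: appended to row 1. P = [[3]].
Insert 1: 1 bumps 3 from row 1; 3 starts row 2. P = [[1], [3]].
Insert 4: appended to row 1. P = [[1, 4], [3]].
Insert 2: 2 bumps 4 from row 1; 4 appends to row 2. P = [[1, 2], [3, 4]].

So P = [[1, 2], [3, 4]].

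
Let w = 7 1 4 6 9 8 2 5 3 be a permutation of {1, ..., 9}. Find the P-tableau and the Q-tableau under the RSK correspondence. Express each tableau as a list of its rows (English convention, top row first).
P = [[1, 2, 3, 8], [4, 5], [6, 9], [7]], Q = [[1, 3, 4, 5], [2, 6], [7, 8], [9]]

Insert each entry of the permutation into P by Schensted row insertion, recording in Q the position of each new cell.

After inserting 7: P = [[7]].
After inserting 1: P = [[1], [7]].
After inserting 4: P = [[1, 4], [7]].
After inserting 6: P = [[1, 4, 6], [7]].
After inserting 9: P = [[1, 4, 6, 9], [7]].
After inserting 8: P = [[1, 4, 6, 8], [7, 9]].
After inserting 2: P = [[1, 2, 6, 8], [4, 9], [7]].
After inserting 5: P = [[1, 2, 5, 8], [4, 6], [7, 9]].
After inserting 3: P = [[1, 2, 3, 8], [4, 5], [6, 9], [7]].

So P = [[1, 2, 3, 8], [4, 5], [6, 9], [7]], Q = [[1, 3, 4, 5], [2, 6], [7, 8], [9]].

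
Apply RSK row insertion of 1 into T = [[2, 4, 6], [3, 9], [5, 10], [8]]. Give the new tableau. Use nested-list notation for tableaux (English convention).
[[1, 4, 6], [2, 9], [3, 10], [5], [8]]

In row 1, 1 replaces 2 (the leftmost entry greater than 1); 2 is bumped to row 2. In row 2, 2 replaces 3 (the leftmost entry greater than 2); 3 is bumped to row 3. In row 3, 3 replaces 5 (the leftmost entry greater than 3); 5 is bumped to row 4. In row 4, 5 replaces 8 (the leftmost entry greater than 5); 8 is bumped to row 5. 8 starts a new row 5. The new tableau is [[1, 4, 6], [2, 9], [3, 10], [5], [8]].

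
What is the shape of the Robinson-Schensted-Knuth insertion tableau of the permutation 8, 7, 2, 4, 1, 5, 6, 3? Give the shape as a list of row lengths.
Row-insert each entry into an empty tableau.

After inserting 8: P = [[8]].
After inserting 7: P = [[7], [8]].
After inserting 2: P = [[2], [7], [8]].
After inserting 4: P = [[2, 4], [7], [8]].
After inserting 1: P = [[1, 4], [2], [7], [8]].
After inserting 5: P = [[1, 4, 5], [2], [7], [8]].
After inserting 6: P = [[1, 4, 5, 6], [2], [7], [8]].
After inserting 3: P = [[1, 3, 5, 6], [2, 4], [7], [8]].

The final insertion tableau P = [[1, 3, 5, 6], [2, 4], [7], [8]] has shape [4, 2, 1, 1].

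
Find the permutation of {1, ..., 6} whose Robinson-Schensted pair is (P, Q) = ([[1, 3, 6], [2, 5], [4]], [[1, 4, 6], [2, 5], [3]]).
4 2 1 5 3 6

Reverse RSK: for i = n, n-1, ..., 1, locate i in Q, remove the corresponding corner cell from P, and reverse-bump its entry up through P; the value ejected from row 1 is w(i).

So w = 4 2 1 5 3 6.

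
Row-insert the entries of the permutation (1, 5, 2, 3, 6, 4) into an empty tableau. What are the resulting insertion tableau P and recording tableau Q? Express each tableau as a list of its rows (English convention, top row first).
P = [[1, 2, 3, 4], [5, 6]], Q = [[1, 2, 4, 5], [3, 6]]

Insert each entry of the permutation into P by Schensted row insertion, recording in Q the position of each new cell.

Insert 1: appended to row 1. P = [[1]].
Insert 5: appended to row 1. P = [[1, 5]].
Insert 2: 2 bumps 5 from row 1; 5 starts row 2. P = [[1, 2], [5]].
Insert 3: appended to row 1. P = [[1, 2, 3], [5]].
Insert 6: appended to row 1. P = [[1, 2, 3, 6], [5]].
Insert 4: 4 bumps 6 from row 1; 6 appends to row 2. P = [[1, 2, 3, 4], [5, 6]].

So P = [[1, 2, 3, 4], [5, 6]], Q = [[1, 2, 4, 5], [3, 6]].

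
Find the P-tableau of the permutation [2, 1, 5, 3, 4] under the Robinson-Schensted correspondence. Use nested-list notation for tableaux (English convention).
P = [[1, 3, 4], [2, 5]]

Insert 2: appended to row 1. P = [[2]].
Insert 1: 1 bumps 2 from row 1; 2 starts row 2. P = [[1], [2]].
Insert 5: appended to row 1. P = [[1, 5], [2]].
Insert 3: 3 bumps 5 from row 1; 5 appends to row 2. P = [[1, 3], [2, 5]].
Insert 4: appended to row 1. P = [[1, 3, 4], [2, 5]].

So P = [[1, 3, 4], [2, 5]].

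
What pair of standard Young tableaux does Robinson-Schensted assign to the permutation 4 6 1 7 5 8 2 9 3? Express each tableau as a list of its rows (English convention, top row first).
Insert each entry of the permutation into P by Schensted row insertion, recording in Q the position of each new cell.

Insert 4: appended to row 1. P = [[4]], Q = [[1]].
Insert 6: appended to row 1. P = [[4, 6]], Q = [[1, 2]].
Insert 1: 1 bumps 4 from row 1; 4 starts row 2. P = [[1, 6], [4]], Q = [[1, 2], [3]].
Insert 7: appended to row 1. P = [[1, 6, 7], [4]], Q = [[1, 2, 4], [3]].
Insert 5: 5 bumps 6 from row 1; 6 appends to row 2. P = [[1, 5, 7], [4, 6]], Q = [[1, 2, 4], [3, 5]].
Insert 8: appended to row 1. P = [[1, 5, 7, 8], [4, 6]], Q = [[1, 2, 4, 6], [3, 5]].
Insert 2: 2 bumps 5 from row 1; 5 bumps 6 from row 2; 6 starts row 3. P = [[1, 2, 7, 8], [4, 5], [6]], Q = [[1, 2, 4, 6], [3, 5], [7]].
Insert 9: appended to row 1. P = [[1, 2, 7, 8, 9], [4, 5], [6]], Q = [[1, 2, 4, 6, 8], [3, 5], [7]].
Insert 3: 3 bumps 7 from row 1; 7 appends to row 2. P = [[1, 2, 3, 8, 9], [4, 5, 7], [6]], Q = [[1, 2, 4, 6, 8], [3, 5, 9], [7]].

So P = [[1, 2, 3, 8, 9], [4, 5, 7], [6]], Q = [[1, 2, 4, 6, 8], [3, 5, 9], [7]].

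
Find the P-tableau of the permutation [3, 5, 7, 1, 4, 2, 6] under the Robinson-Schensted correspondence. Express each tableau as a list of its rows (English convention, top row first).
Insert 3: appended to row 1. P = [[3]].
Insert 5: appended to row 1. P = [[3, 5]].
Insert 7: appended to row 1. P = [[3, 5, 7]].
Insert 1: 1 bumps 3 from row 1; 3 starts row 2. P = [[1, 5, 7], [3]].
Insert 4: 4 bumps 5 from row 1; 5 appends to row 2. P = [[1, 4, 7], [3, 5]].
Insert 2: 2 bumps 4 from row 1; 4 bumps 5 from row 2; 5 starts row 3. P = [[1, 2, 7], [3, 4], [5]].
Insert 6: 6 bumps 7 from row 1; 7 appends to row 2. P = [[1, 2, 6], [3, 4, 7], [5]].

So P = [[1, 2, 6], [3, 4, 7], [5]].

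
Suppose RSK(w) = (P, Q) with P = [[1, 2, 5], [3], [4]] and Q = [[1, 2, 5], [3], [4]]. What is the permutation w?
1 4 3 2 5

Reverse the RSK construction: for i from n down to 1, find the cell of Q containing i, remove the entry at that cell from P, and reverse-bump it up through P; the value ejected from row 1 is w(i).

Step i=5: Q has 5 at row 1, column 3; remove that cell from P, ejecting 5. So w(5) = 5. P is now [[1, 2], [3], [4]].
Step i=4: Q has 4 at row 3, column 1; remove 4 from row 3 of P and reverse-bump: 4 enters row 2 and ejects 3; 3 enters row 1 and ejects 2. So w(4) = 2. P is now [[1, 3], [4]].
Step i=3: Q has 3 at row 2, column 1; remove 4 from row 2 of P and reverse-bump: 4 enters row 1 and ejects 3. So w(3) = 3. P is now [[1, 4]].
Step i=2: Q has 2 at row 1, column 2; remove that cell from P, ejecting 4. So w(2) = 4. P is now [[1]].
Step i=1: Q has 1 at row 1, column 1; remove that cell from P, ejecting 1. So w(1) = 1. P is now [].

So w = 1 4 3 2 5.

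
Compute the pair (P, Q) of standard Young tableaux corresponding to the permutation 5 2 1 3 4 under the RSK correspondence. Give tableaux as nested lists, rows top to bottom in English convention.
Insert each entry of the permutation into P by Schensted row insertion, recording in Q the position of each new cell.

Insert 5: appended to row 1. P = [[5]], Q = [[1]].
Insert 2: 2 bumps 5 from row 1; 5 starts row 2. P = [[2], [5]], Q = [[1], [2]].
Insert 1: 1 bumps 2 from row 1; 2 bumps 5 from row 2; 5 starts row 3. P = [[1], [2], [5]], Q = [[1], [2], [3]].
Insert 3: appended to row 1. P = [[1, 3], [2], [5]], Q = [[1, 4], [2], [3]].
Insert 4: appended to row 1. P = [[1, 3, 4], [2], [5]], Q = [[1, 4, 5], [2], [3]].

So P = [[1, 3, 4], [2], [5]], Q = [[1, 4, 5], [2], [3]].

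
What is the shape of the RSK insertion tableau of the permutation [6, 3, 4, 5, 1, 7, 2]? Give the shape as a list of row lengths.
[4, 2, 1]

RSK row insertion gives P = [[1, 2, 5, 7], [3, 4], [6]], which has shape [4, 2, 1].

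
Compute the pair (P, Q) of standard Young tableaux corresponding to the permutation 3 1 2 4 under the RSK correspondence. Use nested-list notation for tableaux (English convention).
Insert each entry of the permutation into P by Schensted row insertion, recording in Q the position of each new cell.

Insert 3: appended to row 1. P = [[3]].
Insert 1: 1 bumps 3 from row 1; 3 starts row 2. P = [[1], [3]].
Insert 2: appended to row 1. P = [[1, 2], [3]].
Insert 4: appended to row 1. P = [[1, 2, 4], [3]].

So P = [[1, 2, 4], [3]], Q = [[1, 3, 4], [2]].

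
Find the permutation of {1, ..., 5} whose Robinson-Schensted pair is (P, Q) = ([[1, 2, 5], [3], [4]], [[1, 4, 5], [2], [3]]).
4 3 1 2 5

Reverse the RSK construction: for i from n down to 1, find the cell of Q containing i, remove the entry at that cell from P, and reverse-bump it up through P; the value ejected from row 1 is w(i).

Step i=5: Q has 5 at row 1, column 3; remove that cell from P, ejecting 5. So w(5) = 5. P is now [[1, 2], [3], [4]].
Step i=4: Q has 4 at row 1, column 2; remove that cell from P, ejecting 2. So w(4) = 2. P is now [[1], [3], [4]].
Step i=3: Q has 3 at row 3, column 1; remove 4 from row 3 of P and reverse-bump: 4 enters row 2 and ejects 3; 3 enters row 1 and ejects 1. So w(3) = 1. P is now [[3], [4]].
Step i=2: Q has 2 at row 2, column 1; remove 4 from row 2 of P and reverse-bump: 4 enters row 1 and ejects 3. So w(2) = 3. P is now [[4]].
Step i=1: Q has 1 at row 1, column 1; remove that cell from P, ejecting 4. So w(1) = 4. P is now [].

So w = 4 3 1 2 5.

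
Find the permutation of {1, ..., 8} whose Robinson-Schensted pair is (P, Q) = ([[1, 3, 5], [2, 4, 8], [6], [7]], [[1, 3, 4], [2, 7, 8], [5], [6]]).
Reverse the RSK construction: for i from n down to 1, find the cell of Q containing i, remove the entry at that cell from P, and reverse-bump it up through P; the value ejected from row 1 is w(i).

Step i=8: Q has 8 at row 2, column 3; remove 8 from row 2 of P and reverse-bump: 8 enters row 1 and ejects 5. So w(8) = 5. P is now [[1, 3, 8], [2, 4], [6], [7]].
Step i=7: Q has 7 at row 2, column 2; remove 4 from row 2 of P and reverse-bump: 4 enters row 1 and ejects 3. So w(7) = 3. P is now [[1, 4, 8], [2], [6], [7]].
Step i=6: Q has 6 at row 4, column 1; remove 7 from row 4 of P and reverse-bump: 7 enters row 3 and ejects 6; 6 enters row 2 and ejects 2; 2 enters row 1 and ejects 1. So w(6) = 1. P is now [[2, 4, 8], [6], [7]].
Step i=5: Q has 5 at row 3, column 1; remove 7 from row 3 of P and reverse-bump: 7 enters row 2 and ejects 6; 6 enters row 1 and ejects 4. So w(5) = 4. P is now [[2, 6, 8], [7]].
Step i=4: Q has 4 at row 1, column 3; remove that cell from P, ejecting 8. So w(4) = 8. P is now [[2, 6], [7]].
Step i=3: Q has 3 at row 1, column 2; remove that cell from P, ejecting 6. So w(3) = 6. P is now [[2], [7]].
Step i=2: Q has 2 at row 2, column 1; remove 7 from row 2 of P and reverse-bump: 7 enters row 1 and ejects 2. So w(2) = 2. P is now [[7]].
Step i=1: Q has 1 at row 1, column 1; remove that cell from P, ejecting 7. So w(1) = 7. P is now [].

So w = 7 2 6 8 4 1 3 5.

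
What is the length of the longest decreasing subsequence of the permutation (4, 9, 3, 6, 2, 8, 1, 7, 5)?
4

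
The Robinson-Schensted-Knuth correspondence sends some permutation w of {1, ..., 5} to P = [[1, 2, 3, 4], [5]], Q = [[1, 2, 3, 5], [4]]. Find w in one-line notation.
Reverse the RSK construction: for i from n down to 1, find the cell of Q containing i, remove the entry at that cell from P, and reverse-bump it up through P; the value ejected from row 1 is w(i).

Step i=5: Q has 5 at row 1, column 4; remove that cell from P, ejecting 4. So w(5) = 4. P is now [[1, 2, 3], [5]].
Step i=4: Q has 4 at row 2, column 1; remove 5 from row 2 of P and reverse-bump: 5 enters row 1 and ejects 3. So w(4) = 3. P is now [[1, 2, 5]].
Step i=3: Q has 3 at row 1, column 3; remove that cell from P, ejecting 5. So w(3) = 5. P is now [[1, 2]].
Step i=2: Q has 2 at row 1, column 2; remove that cell from P, ejecting 2. So w(2) = 2. P is now [[1]].
Step i=1: Q has 1 at row 1, column 1; remove that cell from P, ejecting 1. So w(1) = 1. P is now [].

So w = 1 2 5 3 4.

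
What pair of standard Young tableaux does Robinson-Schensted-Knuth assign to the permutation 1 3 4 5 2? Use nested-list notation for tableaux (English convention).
Insert each entry of the permutation into P by Schensted row insertion, recording in Q the position of each new cell.

Insert 1: appended to row 1. P = [[1]].
Insert 3: appended to row 1. P = [[1, 3]].
Insert 4: appended to row 1. P = [[1, 3, 4]].
Insert 5: appended to row 1. P = [[1, 3, 4, 5]].
Insert 2: 2 bumps 3 from row 1; 3 starts row 2. P = [[1, 2, 4, 5], [3]].

So P = [[1, 2, 4, 5], [3]], Q = [[1, 2, 3, 4], [5]].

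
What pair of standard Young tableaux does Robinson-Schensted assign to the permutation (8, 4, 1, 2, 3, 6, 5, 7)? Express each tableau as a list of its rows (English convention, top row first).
P = [[1, 2, 3, 5, 7], [4, 6], [8]], Q = [[1, 4, 5, 6, 8], [2, 7], [3]]

Insert each entry of the permutation into P by Schensted row insertion, recording in Q the position of each new cell.

Insert 8: appended to row 1. P = [[8]], Q = [[1]].
Insert 4: 4 bumps 8 from row 1; 8 starts row 2. P = [[4], [8]], Q = [[1], [2]].
Insert 1: 1 bumps 4 from row 1; 4 bumps 8 from row 2; 8 starts row 3. P = [[1], [4], [8]], Q = [[1], [2], [3]].
Insert 2: appended to row 1. P = [[1, 2], [4], [8]], Q = [[1, 4], [2], [3]].
Insert 3: appended to row 1. P = [[1, 2, 3], [4], [8]], Q = [[1, 4, 5], [2], [3]].
Insert 6: appended to row 1. P = [[1, 2, 3, 6], [4], [8]], Q = [[1, 4, 5, 6], [2], [3]].
Insert 5: 5 bumps 6 from row 1; 6 appends to row 2. P = [[1, 2, 3, 5], [4, 6], [8]], Q = [[1, 4, 5, 6], [2, 7], [3]].
Insert 7: appended to row 1. P = [[1, 2, 3, 5, 7], [4, 6], [8]], Q = [[1, 4, 5, 6, 8], [2, 7], [3]].

So P = [[1, 2, 3, 5, 7], [4, 6], [8]], Q = [[1, 4, 5, 6, 8], [2, 7], [3]].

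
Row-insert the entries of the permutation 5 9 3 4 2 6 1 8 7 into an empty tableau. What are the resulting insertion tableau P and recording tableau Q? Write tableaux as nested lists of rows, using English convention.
Insert each entry of the permutation into P by Schensted row insertion, recording in Q the position of each new cell.

Insert 5: appended to row 1. P = [[5]].
Insert 9: appended to row 1. P = [[5, 9]].
Insert 3: 3 bumps 5 from row 1; 5 starts row 2. P = [[3, 9], [5]].
Insert 4: 4 bumps 9 from row 1; 9 appends to row 2. P = [[3, 4], [5, 9]].
Insert 2: 2 bumps 3 from row 1; 3 bumps 5 from row 2; 5 starts row 3. P = [[2, 4], [3, 9], [5]].
Insert 6: appended to row 1. P = [[2, 4, 6], [3, 9], [5]].
Insert 1: 1 bumps 2 from row 1; 2 bumps 3 from row 2; 3 bumps 5 from row 3; 5 starts row 4. P = [[1, 4, 6], [2, 9], [3], [5]].
Insert 8: appended to row 1. P = [[1, 4, 6, 8], [2, 9], [3], [5]].
Insert 7: 7 bumps 8 from row 1; 8 bumps 9 from row 2; 9 appends to row 3. P = [[1, 4, 6, 7], [2, 8], [3, 9], [5]].

So P = [[1, 4, 6, 7], [2, 8], [3, 9], [5]], Q = [[1, 2, 6, 8], [3, 4], [5, 9], [7]].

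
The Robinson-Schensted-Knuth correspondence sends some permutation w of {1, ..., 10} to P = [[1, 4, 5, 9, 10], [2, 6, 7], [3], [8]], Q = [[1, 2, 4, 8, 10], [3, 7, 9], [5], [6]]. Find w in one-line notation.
3 8 6 7 2 1 4 9 5 10

Reverse the RSK construction: for i from n down to 1, find the cell of Q containing i, remove the entry at that cell from P, and reverse-bump it up through P; the value ejected from row 1 is w(i).

Step i=10: Q has 10 at row 1, column 5; remove that cell from P, ejecting 10. So w(10) = 10. P is now [[1, 4, 5, 9], [2, 6, 7], [3], [8]].
Step i=9: Q has 9 at row 2, column 3; remove 7 from row 2 of P and reverse-bump: 7 enters row 1 and ejects 5. So w(9) = 5. P is now [[1, 4, 7, 9], [2, 6], [3], [8]].
Step i=8: Q has 8 at row 1, column 4; remove that cell from P, ejecting 9. So w(8) = 9. P is now [[1, 4, 7], [2, 6], [3], [8]].
Step i=7: Q has 7 at row 2, column 2; remove 6 from row 2 of P and reverse-bump: 6 enters row 1 and ejects 4. So w(7) = 4. P is now [[1, 6, 7], [2], [3], [8]].
Step i=6: Q has 6 at row 4, column 1; remove 8 from row 4 of P and reverse-bump: 8 enters row 3 and ejects 3; 3 enters row 2 and ejects 2; 2 enters row 1 and ejects 1. So w(6) = 1. P is now [[2, 6, 7], [3], [8]].
Step i=5: Q has 5 at row 3, column 1; remove 8 from row 3 of P and reverse-bump: 8 enters row 2 and ejects 3; 3 enters row 1 and ejects 2. So w(5) = 2. P is now [[3, 6, 7], [8]].
Step i=4: Q has 4 at row 1, column 3; remove that cell from P, ejecting 7. So w(4) = 7. P is now [[3, 6], [8]].
Step i=3: Q has 3 at row 2, column 1; remove 8 from row 2 of P and reverse-bump: 8 enters row 1 and ejects 6. So w(3) = 6. P is now [[3, 8]].
Step i=2: Q has 2 at row 1, column 2; remove that cell from P, ejecting 8. So w(2) = 8. P is now [[3]].
Step i=1: Q has 1 at row 1, column 1; remove that cell from P, ejecting 3. So w(1) = 3. P is now [].

So w = 3 8 6 7 2 1 4 9 5 10.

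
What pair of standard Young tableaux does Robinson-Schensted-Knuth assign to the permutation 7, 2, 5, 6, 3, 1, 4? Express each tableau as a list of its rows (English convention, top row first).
P = [[1, 3, 4], [2, 6], [5], [7]], Q = [[1, 3, 4], [2, 7], [5], [6]]

Insert each entry of the permutation into P by Schensted row insertion, recording in Q the position of each new cell.

Insert 7: appended to row 1. P = [[7]].
Insert 2: 2 bumps 7 from row 1; 7 starts row 2. P = [[2], [7]].
Insert 5: appended to row 1. P = [[2, 5], [7]].
Insert 6: appended to row 1. P = [[2, 5, 6], [7]].
Insert 3: 3 bumps 5 from row 1; 5 bumps 7 from row 2; 7 starts row 3. P = [[2, 3, 6], [5], [7]].
Insert 1: 1 bumps 2 from row 1; 2 bumps 5 from row 2; 5 bumps 7 from row 3; 7 starts row 4. P = [[1, 3, 6], [2], [5], [7]].
Insert 4: 4 bumps 6 from row 1; 6 appends to row 2. P = [[1, 3, 4], [2, 6], [5], [7]].

So P = [[1, 3, 4], [2, 6], [5], [7]], Q = [[1, 3, 4], [2, 7], [5], [6]].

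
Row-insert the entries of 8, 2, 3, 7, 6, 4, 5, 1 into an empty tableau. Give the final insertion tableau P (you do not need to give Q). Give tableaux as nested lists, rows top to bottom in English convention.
Insert 8: appended to row 1. P = [[8]].
Insert 2: 2 bumps 8 from row 1; 8 starts row 2. P = [[2], [8]].
Insert 3: appended to row 1. P = [[2, 3], [8]].
Insert 7: appended to row 1. P = [[2, 3, 7], [8]].
Insert 6: 6 bumps 7 from row 1; 7 bumps 8 from row 2; 8 starts row 3. P = [[2, 3, 6], [7], [8]].
Insert 4: 4 bumps 6 from row 1; 6 bumps 7 from row 2; 7 bumps 8 from row 3; 8 starts row 4. P = [[2, 3, 4], [6], [7], [8]].
Insert 5: appended to row 1. P = [[2, 3, 4, 5], [6], [7], [8]].
Insert 1: 1 bumps 2 from row 1; 2 bumps 6 from row 2; 6 bumps 7 from row 3; 7 bumps 8 from row 4; 8 starts row 5. P = [[1, 3, 4, 5], [2], [6], [7], [8]].

So P = [[1, 3, 4, 5], [2], [6], [7], [8]].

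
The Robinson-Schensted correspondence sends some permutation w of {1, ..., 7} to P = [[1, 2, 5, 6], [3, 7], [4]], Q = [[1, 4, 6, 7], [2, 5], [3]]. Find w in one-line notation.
4 3 1 7 2 5 6

Reverse RSK: for i = n, n-1, ..., 1, locate i in Q, remove the corresponding corner cell from P, and reverse-bump its entry up through P; the value ejected from row 1 is w(i).

So w = 4 3 1 7 2 5 6.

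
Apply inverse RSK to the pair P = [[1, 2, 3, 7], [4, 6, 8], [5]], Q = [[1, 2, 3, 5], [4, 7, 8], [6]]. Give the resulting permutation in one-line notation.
Reverse the RSK construction: for i from n down to 1, find the cell of Q containing i, remove the entry at that cell from P, and reverse-bump it up through P; the value ejected from row 1 is w(i).

Step i=8: Q has 8 at row 2, column 3; remove 8 from row 2 of P and reverse-bump: 8 enters row 1 and ejects 7. So w(8) = 7. P is now [[1, 2, 3, 8], [4, 6], [5]].
Step i=7: Q has 7 at row 2, column 2; remove 6 from row 2 of P and reverse-bump: 6 enters row 1 and ejects 3. So w(7) = 3. P is now [[1, 2, 6, 8], [4], [5]].
Step i=6: Q has 6 at row 3, column 1; remove 5 from row 3 of P and reverse-bump: 5 enters row 2 and ejects 4; 4 enters row 1 and ejects 2. So w(6) = 2. P is now [[1, 4, 6, 8], [5]].
Step i=5: Q has 5 at row 1, column 4; remove that cell from P, ejecting 8. So w(5) = 8. P is now [[1, 4, 6], [5]].
Step i=4: Q has 4 at row 2, column 1; remove 5 from row 2 of P and reverse-bump: 5 enters row 1 and ejects 4. So w(4) = 4. P is now [[1, 5, 6]].
Step i=3: Q has 3 at row 1, column 3; remove that cell from P, ejecting 6. So w(3) = 6. P is now [[1, 5]].
Step i=2: Q has 2 at row 1, column 2; remove that cell from P, ejecting 5. So w(2) = 5. P is now [[1]].
Step i=1: Q has 1 at row 1, column 1; remove that cell from P, ejecting 1. So w(1) = 1. P is now [].

So w = 1 5 6 4 8 2 3 7.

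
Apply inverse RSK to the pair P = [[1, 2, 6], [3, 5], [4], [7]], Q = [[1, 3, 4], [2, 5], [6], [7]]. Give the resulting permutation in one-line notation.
Reverse the RSK construction: for i from n down to 1, find the cell of Q containing i, remove the entry at that cell from P, and reverse-bump it up through P; the value ejected from row 1 is w(i).

Step i=7: Q has 7 at row 4, column 1; remove 7 from row 4 of P and reverse-bump: 7 enters row 3 and ejects 4; 4 enters row 2 and ejects 3; 3 enters row 1 and ejects 2. So w(7) = 2. P is now [[1, 3, 6], [4, 5], [7]].
Step i=6: Q has 6 at row 3, column 1; remove 7 from row 3 of P and reverse-bump: 7 enters row 2 and ejects 5; 5 enters row 1 and ejects 3. So w(6) = 3. P is now [[1, 5, 6], [4, 7]].
Step i=5: Q has 5 at row 2, column 2; remove 7 from row 2 of P and reverse-bump: 7 enters row 1 and ejects 6. So w(5) = 6. P is now [[1, 5, 7], [4]].
Step i=4: Q has 4 at row 1, column 3; remove that cell from P, ejecting 7. So w(4) = 7. P is now [[1, 5], [4]].
Step i=3: Q has 3 at row 1, column 2; remove that cell from P, ejecting 5. So w(3) = 5. P is now [[1], [4]].
Step i=2: Q has 2 at row 2, column 1; remove 4 from row 2 of P and reverse-bump: 4 enters row 1 and ejects 1. So w(2) = 1. P is now [[4]].
Step i=1: Q has 1 at row 1, column 1; remove that cell from P, ejecting 4. So w(1) = 4. P is now [].

So w = 4 1 5 7 6 3 2.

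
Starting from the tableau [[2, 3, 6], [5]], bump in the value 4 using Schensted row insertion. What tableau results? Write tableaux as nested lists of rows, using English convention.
In row 1, 4 replaces 6 (the leftmost entry greater than 4); 6 is bumped to row 2. 6 is appended to row 2. The new tableau is [[2, 3, 4], [5, 6]].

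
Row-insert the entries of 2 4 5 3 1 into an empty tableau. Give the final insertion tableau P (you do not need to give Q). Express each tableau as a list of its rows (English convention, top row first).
P = [[1, 3, 5], [2], [4]]

Insert 2: appended to row 1. P = [[2]].
Insert 4: appended to row 1. P = [[2, 4]].
Insert 5: appended to row 1. P = [[2, 4, 5]].
Insert 3: 3 bumps 4 from row 1; 4 starts row 2. P = [[2, 3, 5], [4]].
Insert 1: 1 bumps 2 from row 1; 2 bumps 4 from row 2; 4 starts row 3. P = [[1, 3, 5], [2], [4]].

So P = [[1, 3, 5], [2], [4]].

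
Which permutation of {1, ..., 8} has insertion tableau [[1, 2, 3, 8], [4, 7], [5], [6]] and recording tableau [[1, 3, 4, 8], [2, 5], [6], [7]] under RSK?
6 1 2 7 5 4 3 8

Reverse the RSK construction: for i from n down to 1, find the cell of Q containing i, remove the entry at that cell from P, and reverse-bump it up through P; the value ejected from row 1 is w(i).

Step i=8: Q has 8 at row 1, column 4; remove that cell from P, ejecting 8. So w(8) = 8. P is now [[1, 2, 3], [4, 7], [5], [6]].
Step i=7: Q has 7 at row 4, column 1; remove 6 from row 4 of P and reverse-bump: 6 enters row 3 and ejects 5; 5 enters row 2 and ejects 4; 4 enters row 1 and ejects 3. So w(7) = 3. P is now [[1, 2, 4], [5, 7], [6]].
Step i=6: Q has 6 at row 3, column 1; remove 6 from row 3 of P and reverse-bump: 6 enters row 2 and ejects 5; 5 enters row 1 and ejects 4. So w(6) = 4. P is now [[1, 2, 5], [6, 7]].
Step i=5: Q has 5 at row 2, column 2; remove 7 from row 2 of P and reverse-bump: 7 enters row 1 and ejects 5. So w(5) = 5. P is now [[1, 2, 7], [6]].
Step i=4: Q has 4 at row 1, column 3; remove that cell from P, ejecting 7. So w(4) = 7. P is now [[1, 2], [6]].
Step i=3: Q has 3 at row 1, column 2; remove that cell from P, ejecting 2. So w(3) = 2. P is now [[1], [6]].
Step i=2: Q has 2 at row 2, column 1; remove 6 from row 2 of P and reverse-bump: 6 enters row 1 and ejects 1. So w(2) = 1. P is now [[6]].
Step i=1: Q has 1 at row 1, column 1; remove that cell from P, ejecting 6. So w(1) = 6. P is now [].

So w = 6 1 2 7 5 4 3 8.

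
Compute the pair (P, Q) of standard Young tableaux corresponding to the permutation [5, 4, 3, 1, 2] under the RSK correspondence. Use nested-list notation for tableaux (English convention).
Insert each entry of the permutation into P by Schensted row insertion, recording in Q the position of each new cell.

Insert 5: appended to row 1. P = [[5]], Q = [[1]].
Insert 4: 4 bumps 5 from row 1; 5 starts row 2. P = [[4], [5]], Q = [[1], [2]].
Insert 3: 3 bumps 4 from row 1; 4 bumps 5 from row 2; 5 starts row 3. P = [[3], [4], [5]], Q = [[1], [2], [3]].
Insert 1: 1 bumps 3 from row 1; 3 bumps 4 from row 2; 4 bumps 5 from row 3; 5 starts row 4. P = [[1], [3], [4], [5]], Q = [[1], [2], [3], [4]].
Insert 2: appended to row 1. P = [[1, 2], [3], [4], [5]], Q = [[1, 5], [2], [3], [4]].

So P = [[1, 2], [3], [4], [5]], Q = [[1, 5], [2], [3], [4]].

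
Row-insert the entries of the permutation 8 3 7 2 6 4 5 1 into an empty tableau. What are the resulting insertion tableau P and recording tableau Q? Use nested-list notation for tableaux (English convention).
Insert each entry of the permutation into P by Schensted row insertion, recording in Q the position of each new cell.

Insert 8: appended to row 1. P = [[8]], Q = [[1]].
Insert 3: 3 bumps 8 from row 1; 8 starts row 2. P = [[3], [8]], Q = [[1], [2]].
Insert 7: appended to row 1. P = [[3, 7], [8]], Q = [[1, 3], [2]].
Insert 2: 2 bumps 3 from row 1; 3 bumps 8 from row 2; 8 starts row 3. P = [[2, 7], [3], [8]], Q = [[1, 3], [2], [4]].
Insert 6: 6 bumps 7 from row 1; 7 appends to row 2. P = [[2, 6], [3, 7], [8]], Q = [[1, 3], [2, 5], [4]].
Insert 4: 4 bumps 6 from row 1; 6 bumps 7 from row 2; 7 bumps 8 from row 3; 8 starts row 4. P = [[2, 4], [3, 6], [7], [8]], Q = [[1, 3], [2, 5], [4], [6]].
Insert 5: appended to row 1. P = [[2, 4, 5], [3, 6], [7], [8]], Q = [[1, 3, 7], [2, 5], [4], [6]].
Insert 1: 1 bumps 2 from row 1; 2 bumps 3 from row 2; 3 bumps 7 from row 3; 7 bumps 8 from row 4; 8 starts row 5. P = [[1, 4, 5], [2, 6], [3], [7], [8]], Q = [[1, 3, 7], [2, 5], [4], [6], [8]].

So P = [[1, 4, 5], [2, 6], [3], [7], [8]], Q = [[1, 3, 7], [2, 5], [4], [6], [8]].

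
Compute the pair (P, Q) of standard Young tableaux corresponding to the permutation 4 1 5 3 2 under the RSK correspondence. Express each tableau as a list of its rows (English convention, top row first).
P = [[1, 2], [3, 5], [4]], Q = [[1, 3], [2, 4], [5]]

Insert each entry of the permutation into P by Schensted row insertion, recording in Q the position of each new cell.

Insert 4: appended to row 1. P = [[4]], Q = [[1]].
Insert 1: 1 bumps 4 from row 1; 4 starts row 2. P = [[1], [4]], Q = [[1], [2]].
Insert 5: appended to row 1. P = [[1, 5], [4]], Q = [[1, 3], [2]].
Insert 3: 3 bumps 5 from row 1; 5 appends to row 2. P = [[1, 3], [4, 5]], Q = [[1, 3], [2, 4]].
Insert 2: 2 bumps 3 from row 1; 3 bumps 4 from row 2; 4 starts row 3. P = [[1, 2], [3, 5], [4]], Q = [[1, 3], [2, 4], [5]].

So P = [[1, 2], [3, 5], [4]], Q = [[1, 3], [2, 4], [5]].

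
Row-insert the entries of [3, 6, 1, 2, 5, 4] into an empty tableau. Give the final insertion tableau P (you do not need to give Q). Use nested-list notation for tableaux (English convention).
Insert 3: appended to row 1. P = [[3]].
Insert 6: appended to row 1. P = [[3, 6]].
Insert 1: 1 bumps 3 from row 1; 3 starts row 2. P = [[1, 6], [3]].
Insert 2: 2 bumps 6 from row 1; 6 appends to row 2. P = [[1, 2], [3, 6]].
Insert 5: appended to row 1. P = [[1, 2, 5], [3, 6]].
Insert 4: 4 bumps 5 from row 1; 5 bumps 6 from row 2; 6 starts row 3. P = [[1, 2, 4], [3, 5], [6]].

So P = [[1, 2, 4], [3, 5], [6]].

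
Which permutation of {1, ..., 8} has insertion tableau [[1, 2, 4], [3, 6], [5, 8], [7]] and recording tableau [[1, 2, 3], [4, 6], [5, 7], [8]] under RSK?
Reverse RSK: for i = n, n-1, ..., 1, locate i in Q, remove the corresponding corner cell from P, and reverse-bump its entry up through P; the value ejected from row 1 is w(i).

So w = 1 7 8 5 3 6 4 2.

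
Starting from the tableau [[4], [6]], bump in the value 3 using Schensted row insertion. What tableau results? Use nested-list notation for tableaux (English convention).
In row 1, 3 replaces 4 (the leftmost entry greater than 3); 4 is bumped to row 2. In row 2, 4 replaces 6 (the leftmost entry greater than 4); 6 is bumped to row 3. 6 starts a new row 3. The new tableau is [[3], [4], [6]].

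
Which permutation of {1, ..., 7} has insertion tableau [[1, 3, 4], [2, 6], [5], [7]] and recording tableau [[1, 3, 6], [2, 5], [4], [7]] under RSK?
Reverse the RSK construction: for i from n down to 1, find the cell of Q containing i, remove the entry at that cell from P, and reverse-bump it up through P; the value ejected from row 1 is w(i).

Step i=7: Q has 7 at row 4, column 1; remove 7 from row 4 of P and reverse-bump: 7 enters row 3 and ejects 5; 5 enters row 2 and ejects 2; 2 enters row 1 and ejects 1. So w(7) = 1. P is now [[2, 3, 4], [5, 6], [7]].
Step i=6: Q has 6 at row 1, column 3; remove that cell from P, ejecting 4. So w(6) = 4. P is now [[2, 3], [5, 6], [7]].
Step i=5: Q has 5 at row 2, column 2; remove 6 from row 2 of P and reverse-bump: 6 enters row 1 and ejects 3. So w(5) = 3. P is now [[2, 6], [5], [7]].
Step i=4: Q has 4 at row 3, column 1; remove 7 from row 3 of P and reverse-bump: 7 enters row 2 and ejects 5; 5 enters row 1 and ejects 2. So w(4) = 2. P is now [[5, 6], [7]].
Step i=3: Q has 3 at row 1, column 2; remove that cell from P, ejecting 6. So w(3) = 6. P is now [[5], [7]].
Step i=2: Q has 2 at row 2, column 1; remove 7 from row 2 of P and reverse-bump: 7 enters row 1 and ejects 5. So w(2) = 5. P is now [[7]].
Step i=1: Q has 1 at row 1, column 1; remove that cell from P, ejecting 7. So w(1) = 7. P is now [].

So w = 7 5 6 2 3 4 1.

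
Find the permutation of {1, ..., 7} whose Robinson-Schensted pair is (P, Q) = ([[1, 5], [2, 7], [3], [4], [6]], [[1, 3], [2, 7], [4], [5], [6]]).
6 4 7 3 2 1 5

Reverse the RSK construction: for i from n down to 1, find the cell of Q containing i, remove the entry at that cell from P, and reverse-bump it up through P; the value ejected from row 1 is w(i).

Step i=7: Q has 7 at row 2, column 2; remove 7 from row 2 of P and reverse-bump: 7 enters row 1 and ejects 5. So w(7) = 5. P is now [[1, 7], [2], [3], [4], [6]].
Step i=6: Q has 6 at row 5, column 1; remove 6 from row 5 of P and reverse-bump: 6 enters row 4 and ejects 4; 4 enters row 3 and ejects 3; 3 enters row 2 and ejects 2; 2 enters row 1 and ejects 1. So w(6) = 1. P is now [[2, 7], [3], [4], [6]].
Step i=5: Q has 5 at row 4, column 1; remove 6 from row 4 of P and reverse-bump: 6 enters row 3 and ejects 4; 4 enters row 2 and ejects 3; 3 enters row 1 and ejects 2. So w(5) = 2. P is now [[3, 7], [4], [6]].
Step i=4: Q has 4 at row 3, column 1; remove 6 from row 3 of P and reverse-bump: 6 enters row 2 and ejects 4; 4 enters row 1 and ejects 3. So w(4) = 3. P is now [[4, 7], [6]].
Step i=3: Q has 3 at row 1, column 2; remove that cell from P, ejecting 7. So w(3) = 7. P is now [[4], [6]].
Step i=2: Q has 2 at row 2, column 1; remove 6 from row 2 of P and reverse-bump: 6 enters row 1 and ejects 4. So w(2) = 4. P is now [[6]].
Step i=1: Q has 1 at row 1, column 1; remove that cell from P, ejecting 6. So w(1) = 6. P is now [].

So w = 6 4 7 3 2 1 5.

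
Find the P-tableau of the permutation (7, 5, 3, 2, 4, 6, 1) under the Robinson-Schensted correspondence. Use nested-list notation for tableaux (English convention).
P = [[1, 4, 6], [2], [3], [5], [7]]

Insert 7: appended to row 1. P = [[7]].
Insert 5: 5 bumps 7 from row 1; 7 starts row 2. P = [[5], [7]].
Insert 3: 3 bumps 5 from row 1; 5 bumps 7 from row 2; 7 starts row 3. P = [[3], [5], [7]].
Insert 2: 2 bumps 3 from row 1; 3 bumps 5 from row 2; 5 bumps 7 from row 3; 7 starts row 4. P = [[2], [3], [5], [7]].
Insert 4: appended to row 1. P = [[2, 4], [3], [5], [7]].
Insert 6: appended to row 1. P = [[2, 4, 6], [3], [5], [7]].
Insert 1: 1 bumps 2 from row 1; 2 bumps 3 from row 2; 3 bumps 5 from row 3; 5 bumps 7 from row 4; 7 starts row 5. P = [[1, 4, 6], [2], [3], [5], [7]].

So P = [[1, 4, 6], [2], [3], [5], [7]].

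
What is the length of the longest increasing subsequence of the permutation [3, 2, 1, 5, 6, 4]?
3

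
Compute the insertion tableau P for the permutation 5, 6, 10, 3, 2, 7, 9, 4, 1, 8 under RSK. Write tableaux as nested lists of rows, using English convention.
Insert 5: appended to row 1. P = [[5]].
Insert 6: appended to row 1. P = [[5, 6]].
Insert 10: appended to row 1. P = [[5, 6, 10]].
Insert 3: 3 bumps 5 from row 1; 5 starts row 2. P = [[3, 6, 10], [5]].
Insert 2: 2 bumps 3 from row 1; 3 bumps 5 from row 2; 5 starts row 3. P = [[2, 6, 10], [3], [5]].
Insert 7: 7 bumps 10 from row 1; 10 appends to row 2. P = [[2, 6, 7], [3, 10], [5]].
Insert 9: appended to row 1. P = [[2, 6, 7, 9], [3, 10], [5]].
Insert 4: 4 bumps 6 from row 1; 6 bumps 10 from row 2; 10 appends to row 3. P = [[2, 4, 7, 9], [3, 6], [5, 10]].
Insert 1: 1 bumps 2 from row 1; 2 bumps 3 from row 2; 3 bumps 5 from row 3; 5 starts row 4. P = [[1, 4, 7, 9], [2, 6], [3, 10], [5]].
Insert 8: 8 bumps 9 from row 1; 9 appends to row 2. P = [[1, 4, 7, 8], [2, 6, 9], [3, 10], [5]].

So P = [[1, 4, 7, 8], [2, 6, 9], [3, 10], [5]].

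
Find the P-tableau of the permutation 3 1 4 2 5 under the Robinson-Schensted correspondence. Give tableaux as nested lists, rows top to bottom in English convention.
Insert 3: appended to row 1. P = [[3]].
Insert 1: 1 bumps 3 from row 1; 3 starts row 2. P = [[1], [3]].
Insert 4: appended to row 1. P = [[1, 4], [3]].
Insert 2: 2 bumps 4 from row 1; 4 appends to row 2. P = [[1, 2], [3, 4]].
Insert 5: appended to row 1. P = [[1, 2, 5], [3, 4]].

So P = [[1, 2, 5], [3, 4]].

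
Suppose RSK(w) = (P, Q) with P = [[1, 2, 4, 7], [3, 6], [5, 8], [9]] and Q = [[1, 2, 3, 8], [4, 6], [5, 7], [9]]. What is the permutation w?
1 5 9 3 2 8 6 7 4

Reverse RSK: for i = n, n-1, ..., 1, locate i in Q, remove the corresponding corner cell from P, and reverse-bump its entry up through P; the value ejected from row 1 is w(i).

So w = 1 5 9 3 2 8 6 7 4.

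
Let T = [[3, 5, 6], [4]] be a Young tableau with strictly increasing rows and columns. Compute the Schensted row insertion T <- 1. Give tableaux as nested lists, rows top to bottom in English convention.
[[1, 5, 6], [3], [4]]

In row 1, 1 replaces 3 (the leftmost entry greater than 1); 3 is bumped to row 2. In row 2, 3 replaces 4 (the leftmost entry greater than 3); 4 is bumped to row 3. 4 starts a new row 3. The new tableau is [[1, 5, 6], [3], [4]].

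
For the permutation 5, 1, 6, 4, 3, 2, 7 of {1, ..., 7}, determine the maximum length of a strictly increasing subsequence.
3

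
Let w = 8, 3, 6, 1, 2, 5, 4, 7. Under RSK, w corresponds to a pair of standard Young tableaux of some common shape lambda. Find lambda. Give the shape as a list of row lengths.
Row-insert each entry into an empty tableau.

After inserting 8: P = [[8]].
After inserting 3: P = [[3], [8]].
After inserting 6: P = [[3, 6], [8]].
After inserting 1: P = [[1, 6], [3], [8]].
After inserting 2: P = [[1, 2], [3, 6], [8]].
After inserting 5: P = [[1, 2, 5], [3, 6], [8]].
After inserting 4: P = [[1, 2, 4], [3, 5], [6], [8]].
After inserting 7: P = [[1, 2, 4, 7], [3, 5], [6], [8]].

The final insertion tableau P = [[1, 2, 4, 7], [3, 5], [6], [8]] has shape [4, 2, 1, 1].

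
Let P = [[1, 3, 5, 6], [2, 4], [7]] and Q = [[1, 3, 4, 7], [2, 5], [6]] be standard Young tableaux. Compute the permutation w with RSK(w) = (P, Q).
Reverse the RSK construction: for i from n down to 1, find the cell of Q containing i, remove the entry at that cell from P, and reverse-bump it up through P; the value ejected from row 1 is w(i).

Step i=7: Q has 7 at row 1, column 4; remove that cell from P, ejecting 6. So w(7) = 6. P is now [[1, 3, 5], [2, 4], [7]].
Step i=6: Q has 6 at row 3, column 1; remove 7 from row 3 of P and reverse-bump: 7 enters row 2 and ejects 4; 4 enters row 1 and ejects 3. So w(6) = 3. P is now [[1, 4, 5], [2, 7]].
Step i=5: Q has 5 at row 2, column 2; remove 7 from row 2 of P and reverse-bump: 7 enters row 1 and ejects 5. So w(5) = 5. P is now [[1, 4, 7], [2]].
Step i=4: Q has 4 at row 1, column 3; remove that cell from P, ejecting 7. So w(4) = 7. P is now [[1, 4], [2]].
Step i=3: Q has 3 at row 1, column 2; remove that cell from P, ejecting 4. So w(3) = 4. P is now [[1], [2]].
Step i=2: Q has 2 at row 2, column 1; remove 2 from row 2 of P and reverse-bump: 2 enters row 1 and ejects 1. So w(2) = 1. P is now [[2]].
Step i=1: Q has 1 at row 1, column 1; remove that cell from P, ejecting 2. So w(1) = 2. P is now [].

So w = 2 1 4 7 5 3 6.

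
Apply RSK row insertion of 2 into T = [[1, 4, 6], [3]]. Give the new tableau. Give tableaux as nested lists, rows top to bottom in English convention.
In row 1, 2 replaces 4 (the leftmost entry greater than 2); 4 is bumped to row 2. 4 is appended to row 2. The new tableau is [[1, 2, 6], [3, 4]].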